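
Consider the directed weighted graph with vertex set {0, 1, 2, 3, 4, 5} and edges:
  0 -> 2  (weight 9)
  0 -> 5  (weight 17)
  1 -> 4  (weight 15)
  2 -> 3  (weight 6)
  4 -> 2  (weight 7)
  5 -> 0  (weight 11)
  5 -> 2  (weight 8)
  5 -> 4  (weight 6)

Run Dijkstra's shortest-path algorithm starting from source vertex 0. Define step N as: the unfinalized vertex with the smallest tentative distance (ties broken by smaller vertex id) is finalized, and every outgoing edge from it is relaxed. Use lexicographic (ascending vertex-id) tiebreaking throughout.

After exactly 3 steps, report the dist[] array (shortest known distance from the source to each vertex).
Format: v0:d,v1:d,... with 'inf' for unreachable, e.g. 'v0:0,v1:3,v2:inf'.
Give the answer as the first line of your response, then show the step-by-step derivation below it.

v0:0,v1:inf,v2:9,v3:15,v4:inf,v5:17

step 1: dist = v0:0,v1:inf,v2:9,v3:inf,v4:inf,v5:17
step 2: dist = v0:0,v1:inf,v2:9,v3:15,v4:inf,v5:17
step 3: dist = v0:0,v1:inf,v2:9,v3:15,v4:inf,v5:17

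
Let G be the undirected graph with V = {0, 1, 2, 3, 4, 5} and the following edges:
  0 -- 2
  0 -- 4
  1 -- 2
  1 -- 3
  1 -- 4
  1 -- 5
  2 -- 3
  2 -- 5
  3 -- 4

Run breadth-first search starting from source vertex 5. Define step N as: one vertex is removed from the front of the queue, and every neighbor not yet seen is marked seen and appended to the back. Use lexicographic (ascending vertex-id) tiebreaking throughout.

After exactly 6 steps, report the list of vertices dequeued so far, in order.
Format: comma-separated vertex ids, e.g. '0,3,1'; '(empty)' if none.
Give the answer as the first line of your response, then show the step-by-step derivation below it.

5,1,2,3,4,0

step 1: dequeue 5; queue=[1,2]; order=5
step 2: dequeue 1; queue=[2,3,4]; order=5,1
step 3: dequeue 2; queue=[3,4,0]; order=5,1,2
step 4: dequeue 3; queue=[4,0]; order=5,1,2,3
step 5: dequeue 4; queue=[0]; order=5,1,2,3,4
step 6: dequeue 0; queue=[(empty)]; order=5,1,2,3,4,0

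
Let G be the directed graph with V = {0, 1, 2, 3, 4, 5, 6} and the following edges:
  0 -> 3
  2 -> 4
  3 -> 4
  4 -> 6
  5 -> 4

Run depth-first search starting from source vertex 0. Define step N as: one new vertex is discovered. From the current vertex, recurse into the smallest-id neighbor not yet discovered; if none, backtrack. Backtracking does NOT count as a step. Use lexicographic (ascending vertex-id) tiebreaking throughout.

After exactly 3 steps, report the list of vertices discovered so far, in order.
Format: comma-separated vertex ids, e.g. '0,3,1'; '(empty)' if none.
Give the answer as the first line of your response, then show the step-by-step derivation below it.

0,3,4

step 1: discover 0; path=0; order=0
step 2: discover 3; path=0>3; order=0,3
step 3: discover 4; path=0>3>4; order=0,3,4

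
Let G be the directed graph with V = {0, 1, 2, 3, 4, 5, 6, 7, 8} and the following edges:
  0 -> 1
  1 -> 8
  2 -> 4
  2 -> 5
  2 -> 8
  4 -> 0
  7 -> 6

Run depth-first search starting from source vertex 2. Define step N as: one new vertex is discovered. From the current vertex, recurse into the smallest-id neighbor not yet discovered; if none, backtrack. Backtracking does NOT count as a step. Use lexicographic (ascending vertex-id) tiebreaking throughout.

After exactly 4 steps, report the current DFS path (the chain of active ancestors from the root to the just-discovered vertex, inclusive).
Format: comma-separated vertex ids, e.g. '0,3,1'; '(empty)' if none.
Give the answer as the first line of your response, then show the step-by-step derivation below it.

2,4,0,1

step 1: discover 2; path=2; order=2
step 2: discover 4; path=2>4; order=2,4
step 3: discover 0; path=2>4>0; order=2,4,0
step 4: discover 1; path=2>4>0>1; order=2,4,0,1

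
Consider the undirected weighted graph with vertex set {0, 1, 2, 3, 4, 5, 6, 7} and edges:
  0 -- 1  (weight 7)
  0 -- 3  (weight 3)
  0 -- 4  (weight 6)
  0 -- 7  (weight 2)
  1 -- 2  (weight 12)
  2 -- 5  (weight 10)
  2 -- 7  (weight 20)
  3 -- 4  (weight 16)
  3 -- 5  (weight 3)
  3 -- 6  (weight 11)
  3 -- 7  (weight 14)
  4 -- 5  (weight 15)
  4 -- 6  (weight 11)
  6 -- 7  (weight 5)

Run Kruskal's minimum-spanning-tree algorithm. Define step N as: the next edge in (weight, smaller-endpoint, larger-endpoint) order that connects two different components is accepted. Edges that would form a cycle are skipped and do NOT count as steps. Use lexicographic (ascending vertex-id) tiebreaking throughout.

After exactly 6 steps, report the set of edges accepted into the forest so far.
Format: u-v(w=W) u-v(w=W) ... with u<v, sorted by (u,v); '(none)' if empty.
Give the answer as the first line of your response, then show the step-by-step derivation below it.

0-1(w=7) 0-3(w=3) 0-4(w=6) 0-7(w=2) 3-5(w=3) 6-7(w=5)

step 1: add edge 0-7 (w=2); MST = {0-7(w=2)}
step 2: add edge 0-3 (w=3); MST = {0-3(w=3) 0-7(w=2)}
step 3: add edge 3-5 (w=3); MST = {0-3(w=3) 0-7(w=2) 3-5(w=3)}
step 4: add edge 6-7 (w=5); MST = {0-3(w=3) 0-7(w=2) 3-5(w=3) 6-7(w=5)}
step 5: add edge 0-4 (w=6); MST = {0-3(w=3) 0-4(w=6) 0-7(w=2) 3-5(w=3) 6-7(w=5)}
step 6: add edge 0-1 (w=7); MST = {0-1(w=7) 0-3(w=3) 0-4(w=6) 0-7(w=2) 3-5(w=3) 6-7(w=5)}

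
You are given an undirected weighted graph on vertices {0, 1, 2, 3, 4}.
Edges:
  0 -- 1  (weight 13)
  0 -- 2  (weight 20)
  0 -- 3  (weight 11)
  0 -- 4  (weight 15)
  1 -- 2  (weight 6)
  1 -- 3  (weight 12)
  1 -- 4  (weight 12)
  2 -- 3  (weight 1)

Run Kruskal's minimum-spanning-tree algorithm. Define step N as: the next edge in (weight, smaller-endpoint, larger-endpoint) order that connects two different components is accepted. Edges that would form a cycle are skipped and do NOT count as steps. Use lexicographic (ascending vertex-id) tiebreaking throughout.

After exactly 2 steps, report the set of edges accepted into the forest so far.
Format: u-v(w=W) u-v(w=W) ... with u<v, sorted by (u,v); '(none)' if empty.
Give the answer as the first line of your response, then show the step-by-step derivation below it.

1-2(w=6) 2-3(w=1)

step 1: add edge 2-3 (w=1); MST = {2-3(w=1)}
step 2: add edge 1-2 (w=6); MST = {1-2(w=6) 2-3(w=1)}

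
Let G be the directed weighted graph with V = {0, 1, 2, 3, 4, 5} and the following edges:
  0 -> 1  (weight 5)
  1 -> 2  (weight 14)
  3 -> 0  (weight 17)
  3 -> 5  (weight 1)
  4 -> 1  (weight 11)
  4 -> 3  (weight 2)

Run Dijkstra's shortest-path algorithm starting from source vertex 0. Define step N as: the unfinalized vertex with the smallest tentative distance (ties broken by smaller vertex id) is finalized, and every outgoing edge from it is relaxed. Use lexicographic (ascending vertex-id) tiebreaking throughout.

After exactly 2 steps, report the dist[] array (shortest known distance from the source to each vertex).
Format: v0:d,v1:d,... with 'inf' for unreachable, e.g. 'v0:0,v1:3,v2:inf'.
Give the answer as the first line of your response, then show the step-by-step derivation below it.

v0:0,v1:5,v2:19,v3:inf,v4:inf,v5:inf

step 1: dist = v0:0,v1:5,v2:inf,v3:inf,v4:inf,v5:inf
step 2: dist = v0:0,v1:5,v2:19,v3:inf,v4:inf,v5:inf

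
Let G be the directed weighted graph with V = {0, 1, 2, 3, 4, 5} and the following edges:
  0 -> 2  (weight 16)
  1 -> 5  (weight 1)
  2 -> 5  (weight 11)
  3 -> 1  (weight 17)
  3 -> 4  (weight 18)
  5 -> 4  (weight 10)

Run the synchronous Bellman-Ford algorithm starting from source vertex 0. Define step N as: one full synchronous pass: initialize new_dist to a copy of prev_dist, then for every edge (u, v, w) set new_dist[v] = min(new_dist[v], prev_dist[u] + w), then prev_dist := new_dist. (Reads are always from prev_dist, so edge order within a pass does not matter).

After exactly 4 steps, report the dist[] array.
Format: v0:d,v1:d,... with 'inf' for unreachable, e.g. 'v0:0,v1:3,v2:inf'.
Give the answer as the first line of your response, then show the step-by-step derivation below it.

v0:0,v1:inf,v2:16,v3:inf,v4:37,v5:27

step 1: dist = v0:0,v1:inf,v2:16,v3:inf,v4:inf,v5:inf
step 2: dist = v0:0,v1:inf,v2:16,v3:inf,v4:inf,v5:27
step 3: dist = v0:0,v1:inf,v2:16,v3:inf,v4:37,v5:27
step 4: dist = v0:0,v1:inf,v2:16,v3:inf,v4:37,v5:27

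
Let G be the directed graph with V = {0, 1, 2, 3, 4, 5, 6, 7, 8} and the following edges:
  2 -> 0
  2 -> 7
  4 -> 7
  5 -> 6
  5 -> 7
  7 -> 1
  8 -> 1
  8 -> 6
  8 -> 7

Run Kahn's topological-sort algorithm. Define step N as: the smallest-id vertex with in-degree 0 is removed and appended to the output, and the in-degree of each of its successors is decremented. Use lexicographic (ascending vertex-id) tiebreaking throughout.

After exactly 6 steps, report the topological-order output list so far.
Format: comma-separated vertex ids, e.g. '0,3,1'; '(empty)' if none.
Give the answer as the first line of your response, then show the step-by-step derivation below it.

2,0,3,4,5,8

step 1: output 2; order=[2]; indeg=(0,2,0,0,0,0,2,3,0)
step 2: output 0; order=[2,0]; indeg=(0,2,0,0,0,0,2,3,0)
step 3: output 3; order=[2,0,3]; indeg=(0,2,0,0,0,0,2,3,0)
step 4: output 4; order=[2,0,3,4]; indeg=(0,2,0,0,0,0,2,2,0)
step 5: output 5; order=[2,0,3,4,5]; indeg=(0,2,0,0,0,0,1,1,0)
step 6: output 8; order=[2,0,3,4,5,8]; indeg=(0,1,0,0,0,0,0,0,0)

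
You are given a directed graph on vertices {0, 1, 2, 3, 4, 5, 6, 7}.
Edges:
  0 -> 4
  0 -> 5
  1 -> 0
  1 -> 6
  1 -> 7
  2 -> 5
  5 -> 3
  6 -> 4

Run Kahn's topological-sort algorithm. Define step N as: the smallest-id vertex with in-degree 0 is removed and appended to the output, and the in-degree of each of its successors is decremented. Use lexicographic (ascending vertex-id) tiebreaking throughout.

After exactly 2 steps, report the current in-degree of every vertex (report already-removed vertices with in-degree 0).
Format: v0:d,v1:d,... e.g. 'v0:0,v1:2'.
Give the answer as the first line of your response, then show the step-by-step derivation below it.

v0:0,v1:0,v2:0,v3:1,v4:1,v5:1,v6:0,v7:0

step 1: output 1; order=[1]; indeg=(0,0,0,1,2,2,0,0)
step 2: output 0; order=[1,0]; indeg=(0,0,0,1,1,1,0,0)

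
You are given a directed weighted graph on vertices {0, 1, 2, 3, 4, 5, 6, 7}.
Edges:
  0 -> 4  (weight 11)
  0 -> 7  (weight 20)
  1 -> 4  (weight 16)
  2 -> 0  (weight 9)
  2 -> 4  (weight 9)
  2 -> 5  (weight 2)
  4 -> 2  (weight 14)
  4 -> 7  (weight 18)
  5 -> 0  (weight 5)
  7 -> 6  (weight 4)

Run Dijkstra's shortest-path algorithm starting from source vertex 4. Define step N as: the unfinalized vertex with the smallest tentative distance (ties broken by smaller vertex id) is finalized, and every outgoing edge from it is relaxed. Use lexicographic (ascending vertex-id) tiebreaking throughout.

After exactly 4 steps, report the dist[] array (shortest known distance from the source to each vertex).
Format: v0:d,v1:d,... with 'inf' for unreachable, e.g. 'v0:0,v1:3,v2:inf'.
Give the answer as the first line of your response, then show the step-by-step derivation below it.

v0:21,v1:inf,v2:14,v3:inf,v4:0,v5:16,v6:22,v7:18

step 1: dist = v0:inf,v1:inf,v2:14,v3:inf,v4:0,v5:inf,v6:inf,v7:18
step 2: dist = v0:23,v1:inf,v2:14,v3:inf,v4:0,v5:16,v6:inf,v7:18
step 3: dist = v0:21,v1:inf,v2:14,v3:inf,v4:0,v5:16,v6:inf,v7:18
step 4: dist = v0:21,v1:inf,v2:14,v3:inf,v4:0,v5:16,v6:22,v7:18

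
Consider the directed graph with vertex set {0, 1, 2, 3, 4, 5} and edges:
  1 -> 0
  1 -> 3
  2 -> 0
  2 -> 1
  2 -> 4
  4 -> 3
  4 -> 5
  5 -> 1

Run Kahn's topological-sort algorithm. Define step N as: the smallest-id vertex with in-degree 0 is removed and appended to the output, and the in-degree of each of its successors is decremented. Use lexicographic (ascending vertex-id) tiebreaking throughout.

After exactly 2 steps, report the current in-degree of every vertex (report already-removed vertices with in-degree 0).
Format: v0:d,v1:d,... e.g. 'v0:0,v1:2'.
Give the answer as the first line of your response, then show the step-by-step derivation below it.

v0:1,v1:1,v2:0,v3:1,v4:0,v5:0

step 1: output 2; order=[2]; indeg=(1,1,0,2,0,1)
step 2: output 4; order=[2,4]; indeg=(1,1,0,1,0,0)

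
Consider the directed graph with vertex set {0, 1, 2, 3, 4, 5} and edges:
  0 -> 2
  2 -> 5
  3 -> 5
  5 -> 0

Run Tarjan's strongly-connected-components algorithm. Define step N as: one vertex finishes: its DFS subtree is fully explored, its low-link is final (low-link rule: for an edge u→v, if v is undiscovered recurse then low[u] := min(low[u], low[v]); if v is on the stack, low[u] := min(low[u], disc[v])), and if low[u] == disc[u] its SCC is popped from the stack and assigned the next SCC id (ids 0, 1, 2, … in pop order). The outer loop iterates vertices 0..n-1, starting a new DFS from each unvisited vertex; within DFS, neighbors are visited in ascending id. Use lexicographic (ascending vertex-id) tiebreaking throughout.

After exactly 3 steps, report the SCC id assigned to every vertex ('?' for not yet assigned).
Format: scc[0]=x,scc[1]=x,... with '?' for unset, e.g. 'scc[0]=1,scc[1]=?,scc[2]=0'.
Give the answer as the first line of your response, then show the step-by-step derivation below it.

scc[0]=0,scc[1]=?,scc[2]=0,scc[3]=?,scc[4]=?,scc[5]=0

step 1: low=(low[0]=0,low[1]=?,low[2]=1,low[3]=?,low[4]=?,low[5]=0); scc=(scc[0]=?,scc[1]=?,scc[2]=?,scc[3]=?,scc[4]=?,scc[5]=?)
step 2: low=(low[0]=0,low[1]=?,low[2]=0,low[3]=?,low[4]=?,low[5]=0); scc=(scc[0]=?,scc[1]=?,scc[2]=?,scc[3]=?,scc[4]=?,scc[5]=?)
step 3: low=(low[0]=0,low[1]=?,low[2]=0,low[3]=?,low[4]=?,low[5]=0); scc=(scc[0]=0,scc[1]=?,scc[2]=0,scc[3]=?,scc[4]=?,scc[5]=0)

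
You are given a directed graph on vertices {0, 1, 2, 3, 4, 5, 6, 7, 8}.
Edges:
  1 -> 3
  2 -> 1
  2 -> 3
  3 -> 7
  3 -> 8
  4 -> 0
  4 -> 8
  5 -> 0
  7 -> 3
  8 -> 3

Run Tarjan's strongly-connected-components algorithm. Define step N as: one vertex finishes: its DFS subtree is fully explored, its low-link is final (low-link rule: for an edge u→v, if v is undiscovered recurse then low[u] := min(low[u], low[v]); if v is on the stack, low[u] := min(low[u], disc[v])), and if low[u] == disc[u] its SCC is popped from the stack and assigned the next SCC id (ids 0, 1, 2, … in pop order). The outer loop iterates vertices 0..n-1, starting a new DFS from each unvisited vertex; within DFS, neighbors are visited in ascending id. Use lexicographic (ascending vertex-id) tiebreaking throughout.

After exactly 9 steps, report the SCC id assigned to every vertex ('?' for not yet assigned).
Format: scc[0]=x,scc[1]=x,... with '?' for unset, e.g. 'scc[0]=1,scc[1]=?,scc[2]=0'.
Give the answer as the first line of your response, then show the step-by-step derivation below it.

scc[0]=0,scc[1]=2,scc[2]=3,scc[3]=1,scc[4]=4,scc[5]=5,scc[6]=6,scc[7]=1,scc[8]=1

step 1: low=(low[0]=0,low[1]=?,low[2]=?,low[3]=?,low[4]=?,low[5]=?,low[6]=?,low[7]=?,low[8]=?); scc=(scc[0]=0,scc[1]=?,scc[2]=?,scc[3]=?,scc[4]=?,scc[5]=?,scc[6]=?,scc[7]=?,scc[8]=?)
step 2: low=(low[0]=0,low[1]=1,low[2]=?,low[3]=2,low[4]=?,low[5]=?,low[6]=?,low[7]=2,low[8]=?); scc=(scc[0]=0,scc[1]=?,scc[2]=?,scc[3]=?,scc[4]=?,scc[5]=?,scc[6]=?,scc[7]=?,scc[8]=?)
step 3: low=(low[0]=0,low[1]=1,low[2]=?,low[3]=2,low[4]=?,low[5]=?,low[6]=?,low[7]=2,low[8]=2); scc=(scc[0]=0,scc[1]=?,scc[2]=?,scc[3]=?,scc[4]=?,scc[5]=?,scc[6]=?,scc[7]=?,scc[8]=?)
step 4: low=(low[0]=0,low[1]=1,low[2]=?,low[3]=2,low[4]=?,low[5]=?,low[6]=?,low[7]=2,low[8]=2); scc=(scc[0]=0,scc[1]=?,scc[2]=?,scc[3]=1,scc[4]=?,scc[5]=?,scc[6]=?,scc[7]=1,scc[8]=1)
step 5: low=(low[0]=0,low[1]=1,low[2]=?,low[3]=2,low[4]=?,low[5]=?,low[6]=?,low[7]=2,low[8]=2); scc=(scc[0]=0,scc[1]=2,scc[2]=?,scc[3]=1,scc[4]=?,scc[5]=?,scc[6]=?,scc[7]=1,scc[8]=1)
step 6: low=(low[0]=0,low[1]=1,low[2]=5,low[3]=2,low[4]=?,low[5]=?,low[6]=?,low[7]=2,low[8]=2); scc=(scc[0]=0,scc[1]=2,scc[2]=3,scc[3]=1,scc[4]=?,scc[5]=?,scc[6]=?,scc[7]=1,scc[8]=1)
step 7: low=(low[0]=0,low[1]=1,low[2]=5,low[3]=2,low[4]=6,low[5]=?,low[6]=?,low[7]=2,low[8]=2); scc=(scc[0]=0,scc[1]=2,scc[2]=3,scc[3]=1,scc[4]=4,scc[5]=?,scc[6]=?,scc[7]=1,scc[8]=1)
step 8: low=(low[0]=0,low[1]=1,low[2]=5,low[3]=2,low[4]=6,low[5]=7,low[6]=?,low[7]=2,low[8]=2); scc=(scc[0]=0,scc[1]=2,scc[2]=3,scc[3]=1,scc[4]=4,scc[5]=5,scc[6]=?,scc[7]=1,scc[8]=1)
step 9: low=(low[0]=0,low[1]=1,low[2]=5,low[3]=2,low[4]=6,low[5]=7,low[6]=8,low[7]=2,low[8]=2); scc=(scc[0]=0,scc[1]=2,scc[2]=3,scc[3]=1,scc[4]=4,scc[5]=5,scc[6]=6,scc[7]=1,scc[8]=1)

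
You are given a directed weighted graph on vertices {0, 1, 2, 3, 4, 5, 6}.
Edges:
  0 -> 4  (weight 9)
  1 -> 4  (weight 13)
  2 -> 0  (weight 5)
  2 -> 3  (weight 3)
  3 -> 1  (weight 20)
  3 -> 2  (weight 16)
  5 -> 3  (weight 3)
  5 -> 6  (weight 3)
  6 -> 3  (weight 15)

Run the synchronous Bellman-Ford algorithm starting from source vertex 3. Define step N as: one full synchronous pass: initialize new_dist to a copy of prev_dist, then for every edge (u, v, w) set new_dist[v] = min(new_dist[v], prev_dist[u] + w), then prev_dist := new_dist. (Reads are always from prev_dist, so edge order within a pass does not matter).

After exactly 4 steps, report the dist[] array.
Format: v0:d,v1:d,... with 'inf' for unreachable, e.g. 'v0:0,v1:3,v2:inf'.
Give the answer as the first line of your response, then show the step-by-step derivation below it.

v0:21,v1:20,v2:16,v3:0,v4:30,v5:inf,v6:inf

step 1: dist = v0:inf,v1:20,v2:16,v3:0,v4:inf,v5:inf,v6:inf
step 2: dist = v0:21,v1:20,v2:16,v3:0,v4:33,v5:inf,v6:inf
step 3: dist = v0:21,v1:20,v2:16,v3:0,v4:30,v5:inf,v6:inf
step 4: dist = v0:21,v1:20,v2:16,v3:0,v4:30,v5:inf,v6:inf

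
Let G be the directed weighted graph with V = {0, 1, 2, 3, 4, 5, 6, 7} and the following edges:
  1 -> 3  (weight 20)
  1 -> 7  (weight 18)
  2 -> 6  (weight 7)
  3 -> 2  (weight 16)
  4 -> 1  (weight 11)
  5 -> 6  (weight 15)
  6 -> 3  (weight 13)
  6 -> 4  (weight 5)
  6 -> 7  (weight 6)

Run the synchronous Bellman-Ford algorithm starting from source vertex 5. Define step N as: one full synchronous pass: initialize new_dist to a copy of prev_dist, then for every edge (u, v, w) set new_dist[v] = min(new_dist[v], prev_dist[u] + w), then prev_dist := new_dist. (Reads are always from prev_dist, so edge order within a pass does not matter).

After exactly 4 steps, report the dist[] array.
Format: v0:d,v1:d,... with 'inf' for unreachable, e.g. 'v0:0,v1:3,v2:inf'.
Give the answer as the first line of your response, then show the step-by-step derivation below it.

v0:inf,v1:31,v2:44,v3:28,v4:20,v5:0,v6:15,v7:21

step 1: dist = v0:inf,v1:inf,v2:inf,v3:inf,v4:inf,v5:0,v6:15,v7:inf
step 2: dist = v0:inf,v1:inf,v2:inf,v3:28,v4:20,v5:0,v6:15,v7:21
step 3: dist = v0:inf,v1:31,v2:44,v3:28,v4:20,v5:0,v6:15,v7:21
step 4: dist = v0:inf,v1:31,v2:44,v3:28,v4:20,v5:0,v6:15,v7:21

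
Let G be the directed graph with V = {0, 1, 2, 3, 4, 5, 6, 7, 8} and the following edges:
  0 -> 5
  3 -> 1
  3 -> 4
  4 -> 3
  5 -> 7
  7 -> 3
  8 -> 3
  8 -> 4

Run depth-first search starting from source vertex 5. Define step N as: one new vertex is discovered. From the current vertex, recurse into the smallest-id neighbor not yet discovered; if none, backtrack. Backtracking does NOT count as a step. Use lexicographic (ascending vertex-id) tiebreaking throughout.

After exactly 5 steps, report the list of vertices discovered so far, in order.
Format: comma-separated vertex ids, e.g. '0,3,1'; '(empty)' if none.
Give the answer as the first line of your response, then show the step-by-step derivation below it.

5,7,3,1,4

step 1: discover 5; path=5; order=5
step 2: discover 7; path=5>7; order=5,7
step 3: discover 3; path=5>7>3; order=5,7,3
step 4: discover 1; path=5>7>3>1; order=5,7,3,1
step 5: discover 4; path=5>7>3>4; order=5,7,3,1,4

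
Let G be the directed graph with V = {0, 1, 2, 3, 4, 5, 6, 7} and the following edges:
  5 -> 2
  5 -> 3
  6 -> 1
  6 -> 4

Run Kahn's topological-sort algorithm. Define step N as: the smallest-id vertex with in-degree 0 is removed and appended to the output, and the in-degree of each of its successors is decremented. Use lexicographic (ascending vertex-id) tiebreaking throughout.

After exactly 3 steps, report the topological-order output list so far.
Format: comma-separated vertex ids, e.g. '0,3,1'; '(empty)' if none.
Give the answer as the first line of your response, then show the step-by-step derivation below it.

0,5,2

step 1: output 0; order=[0]; indeg=(0,1,1,1,1,0,0,0)
step 2: output 5; order=[0,5]; indeg=(0,1,0,0,1,0,0,0)
step 3: output 2; order=[0,5,2]; indeg=(0,1,0,0,1,0,0,0)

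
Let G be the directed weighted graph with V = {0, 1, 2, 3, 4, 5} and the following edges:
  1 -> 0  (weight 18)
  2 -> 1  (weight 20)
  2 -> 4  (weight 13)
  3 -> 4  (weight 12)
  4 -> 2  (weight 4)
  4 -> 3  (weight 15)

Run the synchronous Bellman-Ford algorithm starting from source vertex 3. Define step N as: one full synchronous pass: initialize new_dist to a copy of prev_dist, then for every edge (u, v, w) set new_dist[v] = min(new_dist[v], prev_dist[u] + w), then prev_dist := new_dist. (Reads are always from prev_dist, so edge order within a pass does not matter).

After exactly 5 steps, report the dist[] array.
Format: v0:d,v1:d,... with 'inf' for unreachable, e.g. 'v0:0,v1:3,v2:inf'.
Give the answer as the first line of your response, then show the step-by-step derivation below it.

v0:54,v1:36,v2:16,v3:0,v4:12,v5:inf

step 1: dist = v0:inf,v1:inf,v2:inf,v3:0,v4:12,v5:inf
step 2: dist = v0:inf,v1:inf,v2:16,v3:0,v4:12,v5:inf
step 3: dist = v0:inf,v1:36,v2:16,v3:0,v4:12,v5:inf
step 4: dist = v0:54,v1:36,v2:16,v3:0,v4:12,v5:inf
step 5: dist = v0:54,v1:36,v2:16,v3:0,v4:12,v5:inf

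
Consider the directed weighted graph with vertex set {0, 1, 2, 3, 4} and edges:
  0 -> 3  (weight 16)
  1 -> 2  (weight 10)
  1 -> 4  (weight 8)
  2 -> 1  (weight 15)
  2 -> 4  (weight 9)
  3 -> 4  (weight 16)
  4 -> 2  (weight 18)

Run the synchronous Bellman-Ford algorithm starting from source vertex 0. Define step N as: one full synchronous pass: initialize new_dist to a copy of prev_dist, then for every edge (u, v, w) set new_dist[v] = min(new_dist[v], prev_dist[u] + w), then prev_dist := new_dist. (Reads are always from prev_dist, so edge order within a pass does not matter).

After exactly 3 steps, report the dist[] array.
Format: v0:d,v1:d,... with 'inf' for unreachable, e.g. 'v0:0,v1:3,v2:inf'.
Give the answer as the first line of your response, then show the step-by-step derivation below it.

v0:0,v1:inf,v2:50,v3:16,v4:32

step 1: dist = v0:0,v1:inf,v2:inf,v3:16,v4:inf
step 2: dist = v0:0,v1:inf,v2:inf,v3:16,v4:32
step 3: dist = v0:0,v1:inf,v2:50,v3:16,v4:32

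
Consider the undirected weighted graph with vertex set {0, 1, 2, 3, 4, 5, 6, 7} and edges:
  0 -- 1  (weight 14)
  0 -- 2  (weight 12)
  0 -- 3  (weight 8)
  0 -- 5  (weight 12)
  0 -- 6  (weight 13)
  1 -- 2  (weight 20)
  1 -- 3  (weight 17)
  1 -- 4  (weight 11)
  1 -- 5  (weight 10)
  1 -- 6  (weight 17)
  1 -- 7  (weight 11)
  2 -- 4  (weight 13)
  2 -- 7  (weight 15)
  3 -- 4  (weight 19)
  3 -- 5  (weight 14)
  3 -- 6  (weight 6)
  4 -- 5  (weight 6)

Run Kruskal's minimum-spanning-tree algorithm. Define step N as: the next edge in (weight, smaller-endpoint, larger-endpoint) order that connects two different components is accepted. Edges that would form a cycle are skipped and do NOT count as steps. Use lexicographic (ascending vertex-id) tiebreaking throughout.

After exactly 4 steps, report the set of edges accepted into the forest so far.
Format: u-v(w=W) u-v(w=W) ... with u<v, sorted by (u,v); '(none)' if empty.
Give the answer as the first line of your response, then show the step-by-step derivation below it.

0-3(w=8) 1-5(w=10) 3-6(w=6) 4-5(w=6)

step 1: add edge 3-6 (w=6); MST = {3-6(w=6)}
step 2: add edge 4-5 (w=6); MST = {3-6(w=6) 4-5(w=6)}
step 3: add edge 0-3 (w=8); MST = {0-3(w=8) 3-6(w=6) 4-5(w=6)}
step 4: add edge 1-5 (w=10); MST = {0-3(w=8) 1-5(w=10) 3-6(w=6) 4-5(w=6)}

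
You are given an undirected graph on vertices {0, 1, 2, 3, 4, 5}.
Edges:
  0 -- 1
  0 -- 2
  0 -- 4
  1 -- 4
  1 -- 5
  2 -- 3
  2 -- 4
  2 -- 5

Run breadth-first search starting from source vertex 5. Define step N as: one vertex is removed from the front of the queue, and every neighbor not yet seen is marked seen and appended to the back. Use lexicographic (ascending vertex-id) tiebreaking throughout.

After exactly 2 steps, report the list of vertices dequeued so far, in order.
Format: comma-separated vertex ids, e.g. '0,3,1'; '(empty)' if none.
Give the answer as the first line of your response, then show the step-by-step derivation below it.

5,1

step 1: dequeue 5; queue=[1,2]; order=5
step 2: dequeue 1; queue=[2,0,4]; order=5,1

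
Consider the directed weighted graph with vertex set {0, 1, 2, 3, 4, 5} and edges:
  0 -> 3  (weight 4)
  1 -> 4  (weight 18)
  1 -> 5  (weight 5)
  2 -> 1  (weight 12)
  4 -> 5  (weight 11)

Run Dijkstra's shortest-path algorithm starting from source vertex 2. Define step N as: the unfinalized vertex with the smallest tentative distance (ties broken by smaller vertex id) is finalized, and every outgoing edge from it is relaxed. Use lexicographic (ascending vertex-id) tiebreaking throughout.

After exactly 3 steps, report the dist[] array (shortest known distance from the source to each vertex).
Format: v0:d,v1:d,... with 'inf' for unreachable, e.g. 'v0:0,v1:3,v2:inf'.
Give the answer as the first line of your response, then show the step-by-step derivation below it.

v0:inf,v1:12,v2:0,v3:inf,v4:30,v5:17

step 1: dist = v0:inf,v1:12,v2:0,v3:inf,v4:inf,v5:inf
step 2: dist = v0:inf,v1:12,v2:0,v3:inf,v4:30,v5:17
step 3: dist = v0:inf,v1:12,v2:0,v3:inf,v4:30,v5:17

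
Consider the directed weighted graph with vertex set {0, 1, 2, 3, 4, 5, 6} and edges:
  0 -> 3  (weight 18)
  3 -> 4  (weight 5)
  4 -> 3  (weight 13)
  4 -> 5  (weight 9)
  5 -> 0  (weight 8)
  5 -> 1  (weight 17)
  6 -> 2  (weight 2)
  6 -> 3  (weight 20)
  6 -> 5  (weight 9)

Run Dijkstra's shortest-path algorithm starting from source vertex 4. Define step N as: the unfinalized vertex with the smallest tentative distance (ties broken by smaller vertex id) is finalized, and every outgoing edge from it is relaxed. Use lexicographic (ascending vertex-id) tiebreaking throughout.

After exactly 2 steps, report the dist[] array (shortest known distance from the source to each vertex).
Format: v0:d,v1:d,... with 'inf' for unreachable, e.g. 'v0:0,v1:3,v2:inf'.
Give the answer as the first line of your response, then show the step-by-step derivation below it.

v0:17,v1:26,v2:inf,v3:13,v4:0,v5:9,v6:inf

step 1: dist = v0:inf,v1:inf,v2:inf,v3:13,v4:0,v5:9,v6:inf
step 2: dist = v0:17,v1:26,v2:inf,v3:13,v4:0,v5:9,v6:inf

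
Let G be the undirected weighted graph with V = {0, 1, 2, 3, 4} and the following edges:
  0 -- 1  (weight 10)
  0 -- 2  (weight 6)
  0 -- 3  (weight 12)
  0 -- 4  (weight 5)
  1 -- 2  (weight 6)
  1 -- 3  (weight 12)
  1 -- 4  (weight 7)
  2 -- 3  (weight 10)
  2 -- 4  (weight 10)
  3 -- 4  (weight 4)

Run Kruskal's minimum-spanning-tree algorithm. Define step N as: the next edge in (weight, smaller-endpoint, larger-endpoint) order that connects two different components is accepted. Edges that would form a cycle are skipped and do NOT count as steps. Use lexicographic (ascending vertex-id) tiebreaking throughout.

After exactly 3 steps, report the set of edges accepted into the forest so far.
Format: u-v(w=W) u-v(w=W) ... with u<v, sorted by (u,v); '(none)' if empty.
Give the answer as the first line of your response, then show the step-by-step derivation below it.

0-2(w=6) 0-4(w=5) 3-4(w=4)

step 1: add edge 3-4 (w=4); MST = {3-4(w=4)}
step 2: add edge 0-4 (w=5); MST = {0-4(w=5) 3-4(w=4)}
step 3: add edge 0-2 (w=6); MST = {0-2(w=6) 0-4(w=5) 3-4(w=4)}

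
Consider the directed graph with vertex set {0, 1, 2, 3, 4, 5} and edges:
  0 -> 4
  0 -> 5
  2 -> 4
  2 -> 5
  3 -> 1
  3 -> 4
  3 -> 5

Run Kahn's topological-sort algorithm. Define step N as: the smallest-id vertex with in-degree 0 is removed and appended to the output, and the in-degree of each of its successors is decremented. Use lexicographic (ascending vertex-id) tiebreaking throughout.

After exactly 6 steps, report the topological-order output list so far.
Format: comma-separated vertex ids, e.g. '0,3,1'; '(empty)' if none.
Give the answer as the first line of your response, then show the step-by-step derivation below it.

0,2,3,1,4,5

step 1: output 0; order=[0]; indeg=(0,1,0,0,2,2)
step 2: output 2; order=[0,2]; indeg=(0,1,0,0,1,1)
step 3: output 3; order=[0,2,3]; indeg=(0,0,0,0,0,0)
step 4: output 1; order=[0,2,3,1]; indeg=(0,0,0,0,0,0)
step 5: output 4; order=[0,2,3,1,4]; indeg=(0,0,0,0,0,0)
step 6: output 5; order=[0,2,3,1,4,5]; indeg=(0,0,0,0,0,0)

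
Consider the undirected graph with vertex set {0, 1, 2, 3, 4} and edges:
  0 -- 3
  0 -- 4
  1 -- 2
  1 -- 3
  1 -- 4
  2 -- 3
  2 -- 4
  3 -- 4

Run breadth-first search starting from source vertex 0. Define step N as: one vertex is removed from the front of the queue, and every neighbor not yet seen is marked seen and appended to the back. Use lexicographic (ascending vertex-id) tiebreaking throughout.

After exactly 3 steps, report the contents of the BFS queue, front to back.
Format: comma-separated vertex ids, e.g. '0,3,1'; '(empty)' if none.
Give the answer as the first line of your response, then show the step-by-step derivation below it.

1,2

step 1: dequeue 0; queue=[3,4]; order=0
step 2: dequeue 3; queue=[4,1,2]; order=0,3
step 3: dequeue 4; queue=[1,2]; order=0,3,4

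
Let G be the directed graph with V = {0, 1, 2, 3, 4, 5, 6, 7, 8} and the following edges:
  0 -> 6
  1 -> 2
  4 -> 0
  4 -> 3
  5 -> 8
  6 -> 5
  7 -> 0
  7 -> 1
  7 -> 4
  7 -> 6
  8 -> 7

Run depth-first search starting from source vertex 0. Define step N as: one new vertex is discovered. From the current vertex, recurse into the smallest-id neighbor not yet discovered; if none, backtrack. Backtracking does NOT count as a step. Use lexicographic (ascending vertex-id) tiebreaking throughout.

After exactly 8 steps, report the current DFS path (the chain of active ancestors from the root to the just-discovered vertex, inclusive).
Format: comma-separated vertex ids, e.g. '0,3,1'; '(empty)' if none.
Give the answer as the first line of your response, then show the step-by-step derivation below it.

0,6,5,8,7,4

step 1: discover 0; path=0; order=0
step 2: discover 6; path=0>6; order=0,6
step 3: discover 5; path=0>6>5; order=0,6,5
step 4: discover 8; path=0>6>5>8; order=0,6,5,8
step 5: discover 7; path=0>6>5>8>7; order=0,6,5,8,7
step 6: discover 1; path=0>6>5>8>7>1; order=0,6,5,8,7,1
step 7: discover 2; path=0>6>5>8>7>1>2; order=0,6,5,8,7,1,2
step 8: discover 4; path=0>6>5>8>7>4; order=0,6,5,8,7,1,2,4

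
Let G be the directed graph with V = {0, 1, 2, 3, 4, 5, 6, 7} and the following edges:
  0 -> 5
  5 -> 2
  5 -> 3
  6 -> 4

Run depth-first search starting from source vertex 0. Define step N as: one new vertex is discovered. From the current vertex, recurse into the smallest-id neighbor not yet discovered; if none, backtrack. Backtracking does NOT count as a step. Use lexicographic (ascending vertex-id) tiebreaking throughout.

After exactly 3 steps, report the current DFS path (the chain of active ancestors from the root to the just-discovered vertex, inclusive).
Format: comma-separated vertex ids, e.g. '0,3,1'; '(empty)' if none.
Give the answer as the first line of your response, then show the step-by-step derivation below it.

0,5,2

step 1: discover 0; path=0; order=0
step 2: discover 5; path=0>5; order=0,5
step 3: discover 2; path=0>5>2; order=0,5,2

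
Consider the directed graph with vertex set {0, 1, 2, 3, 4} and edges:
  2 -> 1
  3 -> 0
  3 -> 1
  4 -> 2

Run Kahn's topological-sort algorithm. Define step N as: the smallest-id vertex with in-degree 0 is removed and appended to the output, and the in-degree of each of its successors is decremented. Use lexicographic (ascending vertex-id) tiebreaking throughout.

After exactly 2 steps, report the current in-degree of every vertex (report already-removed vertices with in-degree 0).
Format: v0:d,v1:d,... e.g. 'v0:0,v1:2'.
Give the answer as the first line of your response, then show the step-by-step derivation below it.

v0:0,v1:1,v2:1,v3:0,v4:0

step 1: output 3; order=[3]; indeg=(0,1,1,0,0)
step 2: output 0; order=[3,0]; indeg=(0,1,1,0,0)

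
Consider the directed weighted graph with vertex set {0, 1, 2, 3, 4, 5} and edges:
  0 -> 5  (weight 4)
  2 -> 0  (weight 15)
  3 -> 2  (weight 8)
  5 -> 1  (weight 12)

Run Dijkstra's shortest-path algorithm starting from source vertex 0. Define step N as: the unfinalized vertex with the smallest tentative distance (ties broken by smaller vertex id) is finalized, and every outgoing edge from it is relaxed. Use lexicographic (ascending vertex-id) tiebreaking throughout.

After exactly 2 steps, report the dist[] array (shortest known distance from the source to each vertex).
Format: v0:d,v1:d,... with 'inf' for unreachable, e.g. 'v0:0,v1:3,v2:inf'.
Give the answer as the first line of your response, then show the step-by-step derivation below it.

v0:0,v1:16,v2:inf,v3:inf,v4:inf,v5:4

step 1: dist = v0:0,v1:inf,v2:inf,v3:inf,v4:inf,v5:4
step 2: dist = v0:0,v1:16,v2:inf,v3:inf,v4:inf,v5:4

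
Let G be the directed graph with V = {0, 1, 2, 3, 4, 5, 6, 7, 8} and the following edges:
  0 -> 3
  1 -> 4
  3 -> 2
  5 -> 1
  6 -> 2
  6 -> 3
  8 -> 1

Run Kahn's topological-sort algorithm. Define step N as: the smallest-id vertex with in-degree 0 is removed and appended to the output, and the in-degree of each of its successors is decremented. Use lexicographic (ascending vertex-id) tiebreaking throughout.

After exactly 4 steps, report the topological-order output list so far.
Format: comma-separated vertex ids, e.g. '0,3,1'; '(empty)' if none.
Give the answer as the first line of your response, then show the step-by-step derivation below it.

0,5,6,3

step 1: output 0; order=[0]; indeg=(0,2,2,1,1,0,0,0,0)
step 2: output 5; order=[0,5]; indeg=(0,1,2,1,1,0,0,0,0)
step 3: output 6; order=[0,5,6]; indeg=(0,1,1,0,1,0,0,0,0)
step 4: output 3; order=[0,5,6,3]; indeg=(0,1,0,0,1,0,0,0,0)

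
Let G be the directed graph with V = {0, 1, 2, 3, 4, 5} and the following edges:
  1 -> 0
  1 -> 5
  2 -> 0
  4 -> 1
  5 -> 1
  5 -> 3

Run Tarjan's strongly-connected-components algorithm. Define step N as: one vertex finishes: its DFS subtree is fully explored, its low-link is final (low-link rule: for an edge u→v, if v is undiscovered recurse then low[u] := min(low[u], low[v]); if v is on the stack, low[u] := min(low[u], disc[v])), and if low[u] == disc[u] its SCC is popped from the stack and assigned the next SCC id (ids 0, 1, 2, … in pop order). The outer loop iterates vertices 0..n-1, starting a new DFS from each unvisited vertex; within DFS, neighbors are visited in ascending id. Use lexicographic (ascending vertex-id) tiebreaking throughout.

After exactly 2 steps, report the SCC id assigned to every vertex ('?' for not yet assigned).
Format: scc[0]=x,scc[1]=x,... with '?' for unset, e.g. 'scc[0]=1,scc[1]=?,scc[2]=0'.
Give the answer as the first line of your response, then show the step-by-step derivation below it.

scc[0]=0,scc[1]=?,scc[2]=?,scc[3]=1,scc[4]=?,scc[5]=?

step 1: low=(low[0]=0,low[1]=?,low[2]=?,low[3]=?,low[4]=?,low[5]=?); scc=(scc[0]=0,scc[1]=?,scc[2]=?,scc[3]=?,scc[4]=?,scc[5]=?)
step 2: low=(low[0]=0,low[1]=1,low[2]=?,low[3]=3,low[4]=?,low[5]=1); scc=(scc[0]=0,scc[1]=?,scc[2]=?,scc[3]=1,scc[4]=?,scc[5]=?)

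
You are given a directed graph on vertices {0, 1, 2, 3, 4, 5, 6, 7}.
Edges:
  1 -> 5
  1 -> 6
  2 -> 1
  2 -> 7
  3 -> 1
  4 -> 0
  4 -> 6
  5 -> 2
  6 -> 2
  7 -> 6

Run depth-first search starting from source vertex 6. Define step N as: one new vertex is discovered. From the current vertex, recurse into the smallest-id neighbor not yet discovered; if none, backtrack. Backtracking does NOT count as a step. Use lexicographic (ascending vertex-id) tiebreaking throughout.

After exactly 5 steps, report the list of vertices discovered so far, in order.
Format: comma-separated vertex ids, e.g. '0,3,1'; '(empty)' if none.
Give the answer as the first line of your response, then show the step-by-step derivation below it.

6,2,1,5,7

step 1: discover 6; path=6; order=6
step 2: discover 2; path=6>2; order=6,2
step 3: discover 1; path=6>2>1; order=6,2,1
step 4: discover 5; path=6>2>1>5; order=6,2,1,5
step 5: discover 7; path=6>2>7; order=6,2,1,5,7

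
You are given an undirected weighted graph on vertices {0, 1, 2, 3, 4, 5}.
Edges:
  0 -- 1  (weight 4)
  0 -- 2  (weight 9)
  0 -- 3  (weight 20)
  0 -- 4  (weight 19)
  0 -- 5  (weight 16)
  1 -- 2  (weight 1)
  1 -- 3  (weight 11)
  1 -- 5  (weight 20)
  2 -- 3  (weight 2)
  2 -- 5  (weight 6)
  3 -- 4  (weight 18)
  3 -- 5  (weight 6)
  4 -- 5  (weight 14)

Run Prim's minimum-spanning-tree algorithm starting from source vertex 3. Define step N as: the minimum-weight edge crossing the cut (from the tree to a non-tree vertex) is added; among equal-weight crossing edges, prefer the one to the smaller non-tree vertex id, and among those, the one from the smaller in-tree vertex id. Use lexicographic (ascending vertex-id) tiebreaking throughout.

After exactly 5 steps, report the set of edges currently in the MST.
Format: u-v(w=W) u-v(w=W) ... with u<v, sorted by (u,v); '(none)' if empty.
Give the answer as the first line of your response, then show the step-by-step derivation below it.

0-1(w=4) 1-2(w=1) 2-3(w=2) 2-5(w=6) 4-5(w=14)

step 1: add edge 2-3 (w=2); MST = {2-3(w=2)}
step 2: add edge 1-2 (w=1); MST = {1-2(w=1) 2-3(w=2)}
step 3: add edge 0-1 (w=4); MST = {0-1(w=4) 1-2(w=1) 2-3(w=2)}
step 4: add edge 2-5 (w=6); MST = {0-1(w=4) 1-2(w=1) 2-3(w=2) 2-5(w=6)}
step 5: add edge 4-5 (w=14); MST = {0-1(w=4) 1-2(w=1) 2-3(w=2) 2-5(w=6) 4-5(w=14)}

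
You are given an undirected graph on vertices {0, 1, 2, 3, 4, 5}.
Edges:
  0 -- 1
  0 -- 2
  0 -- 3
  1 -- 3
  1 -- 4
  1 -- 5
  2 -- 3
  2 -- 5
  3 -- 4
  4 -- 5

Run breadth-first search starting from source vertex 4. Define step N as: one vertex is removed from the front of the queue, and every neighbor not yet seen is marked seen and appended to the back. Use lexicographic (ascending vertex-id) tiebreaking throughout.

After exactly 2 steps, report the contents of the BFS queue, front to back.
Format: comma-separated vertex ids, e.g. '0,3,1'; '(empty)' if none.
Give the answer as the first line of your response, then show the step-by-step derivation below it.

3,5,0

step 1: dequeue 4; queue=[1,3,5]; order=4
step 2: dequeue 1; queue=[3,5,0]; order=4,1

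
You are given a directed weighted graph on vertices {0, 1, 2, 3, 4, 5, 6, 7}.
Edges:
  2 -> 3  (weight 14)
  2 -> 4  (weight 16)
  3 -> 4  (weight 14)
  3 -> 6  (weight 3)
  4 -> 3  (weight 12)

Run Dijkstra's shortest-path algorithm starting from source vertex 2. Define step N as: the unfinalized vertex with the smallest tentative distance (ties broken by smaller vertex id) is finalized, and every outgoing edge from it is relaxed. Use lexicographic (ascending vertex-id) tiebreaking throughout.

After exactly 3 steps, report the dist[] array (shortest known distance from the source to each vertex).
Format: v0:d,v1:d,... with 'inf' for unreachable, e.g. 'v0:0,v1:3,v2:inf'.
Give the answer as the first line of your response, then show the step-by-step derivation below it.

v0:inf,v1:inf,v2:0,v3:14,v4:16,v5:inf,v6:17,v7:inf

step 1: dist = v0:inf,v1:inf,v2:0,v3:14,v4:16,v5:inf,v6:inf,v7:inf
step 2: dist = v0:inf,v1:inf,v2:0,v3:14,v4:16,v5:inf,v6:17,v7:inf
step 3: dist = v0:inf,v1:inf,v2:0,v3:14,v4:16,v5:inf,v6:17,v7:inf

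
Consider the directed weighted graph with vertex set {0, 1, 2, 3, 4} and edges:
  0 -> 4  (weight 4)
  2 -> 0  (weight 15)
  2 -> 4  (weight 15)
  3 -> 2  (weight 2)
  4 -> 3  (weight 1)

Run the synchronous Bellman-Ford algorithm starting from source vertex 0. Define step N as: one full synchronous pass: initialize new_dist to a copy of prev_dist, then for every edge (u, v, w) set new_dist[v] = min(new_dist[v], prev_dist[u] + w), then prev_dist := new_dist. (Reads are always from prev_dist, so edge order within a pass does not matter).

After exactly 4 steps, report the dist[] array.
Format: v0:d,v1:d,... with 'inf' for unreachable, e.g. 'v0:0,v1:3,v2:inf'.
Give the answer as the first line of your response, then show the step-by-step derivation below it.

v0:0,v1:inf,v2:7,v3:5,v4:4

step 1: dist = v0:0,v1:inf,v2:inf,v3:inf,v4:4
step 2: dist = v0:0,v1:inf,v2:inf,v3:5,v4:4
step 3: dist = v0:0,v1:inf,v2:7,v3:5,v4:4
step 4: dist = v0:0,v1:inf,v2:7,v3:5,v4:4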